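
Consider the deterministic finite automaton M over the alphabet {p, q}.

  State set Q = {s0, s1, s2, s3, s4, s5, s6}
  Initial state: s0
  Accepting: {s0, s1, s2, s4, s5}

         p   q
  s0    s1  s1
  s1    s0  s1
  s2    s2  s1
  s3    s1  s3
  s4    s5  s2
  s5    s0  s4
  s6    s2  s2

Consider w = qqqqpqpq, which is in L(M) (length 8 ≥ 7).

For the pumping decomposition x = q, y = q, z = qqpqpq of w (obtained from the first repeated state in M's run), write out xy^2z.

qqqqqpqpq

xy^2z = q·q·q·qqpqpq = qqqqqpqpq.
Reading y = q takes M from s1 back to s1, so after x·y·y the machine is still in s1, and z then leads to the accepting state s1. Hence qqqqqpqpq ∈ L(M).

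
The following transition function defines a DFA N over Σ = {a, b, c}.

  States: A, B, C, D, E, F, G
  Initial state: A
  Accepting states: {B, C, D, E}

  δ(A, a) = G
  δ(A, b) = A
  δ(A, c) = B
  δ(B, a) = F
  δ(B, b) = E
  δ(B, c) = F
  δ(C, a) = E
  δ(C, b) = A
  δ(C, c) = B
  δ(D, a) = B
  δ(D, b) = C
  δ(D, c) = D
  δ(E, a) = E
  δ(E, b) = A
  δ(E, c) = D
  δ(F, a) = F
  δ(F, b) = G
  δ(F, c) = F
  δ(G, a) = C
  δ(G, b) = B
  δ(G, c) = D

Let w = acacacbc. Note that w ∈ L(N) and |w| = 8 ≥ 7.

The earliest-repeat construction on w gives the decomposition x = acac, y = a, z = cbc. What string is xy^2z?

acacaacbc

xy^2z = acac·a·a·cbc = acacaacbc.
Reading y = a takes N from F back to F, so after x·y·y the machine is still in F, and z then leads to the accepting state D. Hence acacaacbc ∈ L(N).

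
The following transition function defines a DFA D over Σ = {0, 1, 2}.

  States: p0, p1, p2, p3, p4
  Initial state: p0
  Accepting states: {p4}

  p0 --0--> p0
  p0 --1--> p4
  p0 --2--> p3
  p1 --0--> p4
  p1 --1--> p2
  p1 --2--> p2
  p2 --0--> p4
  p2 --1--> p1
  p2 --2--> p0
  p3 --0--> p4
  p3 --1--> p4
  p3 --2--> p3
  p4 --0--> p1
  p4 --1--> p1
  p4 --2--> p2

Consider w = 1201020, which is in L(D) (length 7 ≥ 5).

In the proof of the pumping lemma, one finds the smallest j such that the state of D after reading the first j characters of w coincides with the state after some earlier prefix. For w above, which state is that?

Run of D on w = 1 2 0 1 0 2 0:
  step 0: p0  (start)
  step 1: p4  (read 1: p0→p4)
  step 2: p2  (read 2: p4→p2)
  step 3: p4  (read 0: p2→p4)   ← first repeat (p4 seen earlier)
  step 4: p1  (read 1: p4→p1)
  step 5: p4  (read 0: p1→p4)
  step 6: p2  (read 2: p4→p2)
  step 7: p4  (read 0: p2→p4)

The earliest repeat is at step j = 3: D is in p4, which it already visited at step i = 1.
With |Q| = 5, pigeonhole forces a state repeat no later than step 5; the substring read between the first and second visits to that state can be pumped.

p4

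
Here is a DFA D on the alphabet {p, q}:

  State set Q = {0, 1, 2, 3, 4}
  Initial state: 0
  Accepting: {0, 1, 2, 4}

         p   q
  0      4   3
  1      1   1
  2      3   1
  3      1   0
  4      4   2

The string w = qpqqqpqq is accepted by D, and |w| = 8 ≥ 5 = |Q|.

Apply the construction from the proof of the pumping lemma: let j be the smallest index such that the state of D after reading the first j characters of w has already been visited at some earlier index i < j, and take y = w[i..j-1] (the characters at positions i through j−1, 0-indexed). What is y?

Run of D on w = q p q q q p q q:
  step 0: 0  (start)
  step 1: 3  (read q: 0→3)
  step 2: 1  (read p: 3→1)
  step 3: 1  (read q: 1→1)   ← first repeat (1 seen earlier)
  step 4: 1  (read q: 1→1)
  step 5: 1  (read q: 1→1)
  step 6: 1  (read p: 1→1)
  step 7: 1  (read q: 1→1)
  step 8: 1  (read q: 1→1)

So i = 2, j = 3, giving x = w[0:2] = qp, y = w[2:3] = q, z = w[3:8] = qqpqq.
Check: |xy| = 3 ≤ 5 and |y| = 1 ≥ 1. Reading y takes D from 1 back to 1, so every xyⁱz is accepted.

q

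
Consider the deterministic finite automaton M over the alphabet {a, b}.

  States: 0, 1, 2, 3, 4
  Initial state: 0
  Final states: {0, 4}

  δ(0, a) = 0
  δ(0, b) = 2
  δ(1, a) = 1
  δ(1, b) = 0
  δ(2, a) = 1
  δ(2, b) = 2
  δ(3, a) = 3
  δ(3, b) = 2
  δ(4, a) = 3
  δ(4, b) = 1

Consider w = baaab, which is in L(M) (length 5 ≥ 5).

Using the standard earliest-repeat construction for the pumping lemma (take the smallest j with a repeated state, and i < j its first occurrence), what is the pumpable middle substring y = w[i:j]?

a

Run of M on w = b a a a b:
  step 0: 0  (start)
  step 1: 2  (read b: 0→2)
  step 2: 1  (read a: 2→1)
  step 3: 1  (read a: 1→1)   ← first repeat (1 seen earlier)
  step 4: 1  (read a: 1→1)
  step 5: 0  (read b: 1→0)

So i = 2, j = 3, giving x = w[0:2] = ba, y = w[2:3] = a, z = w[3:5] = ab.
Check: |xy| = 3 ≤ 5 and |y| = 1 ≥ 1. Reading y takes M from 1 back to 1, so every xyⁱz is accepted.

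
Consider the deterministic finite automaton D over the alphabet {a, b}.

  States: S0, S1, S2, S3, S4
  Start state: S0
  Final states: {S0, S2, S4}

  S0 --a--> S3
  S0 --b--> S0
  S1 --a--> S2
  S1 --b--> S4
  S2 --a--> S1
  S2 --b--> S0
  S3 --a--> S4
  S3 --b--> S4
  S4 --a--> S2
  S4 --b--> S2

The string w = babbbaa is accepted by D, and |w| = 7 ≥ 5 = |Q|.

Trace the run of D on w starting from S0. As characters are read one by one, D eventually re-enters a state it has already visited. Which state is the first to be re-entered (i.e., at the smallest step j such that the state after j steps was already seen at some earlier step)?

State sequence: S0 -b-> S0 -a-> S3 -b-> S4 -b-> S2 -b-> S0 -a-> S3 -a-> S4
First repeat at step 1: S0 was already visited.

The earliest repeat is at step j = 1: D is in S0, which it already visited at step i = 0.
Since D has 5 states, any run of length ≥ 5 visits 5+1 states, so by pigeonhole some state repeats within the first 5 steps — that repeat gives the pumpable loop.

S0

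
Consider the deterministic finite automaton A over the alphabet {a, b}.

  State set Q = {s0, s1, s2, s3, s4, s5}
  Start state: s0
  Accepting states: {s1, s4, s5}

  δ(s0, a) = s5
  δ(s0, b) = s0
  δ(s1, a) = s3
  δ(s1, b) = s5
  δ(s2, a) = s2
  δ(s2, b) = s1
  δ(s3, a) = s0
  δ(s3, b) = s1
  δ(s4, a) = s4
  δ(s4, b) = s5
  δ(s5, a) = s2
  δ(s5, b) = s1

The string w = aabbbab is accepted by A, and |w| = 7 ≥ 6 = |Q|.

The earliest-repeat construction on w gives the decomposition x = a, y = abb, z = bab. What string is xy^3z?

xy^3z = a·abb·abb·abb·bab = aabbabbabbbab.
Reading y = abb takes A from s5 back to s5, so after x·y·y·y the machine is still in s5, and z then leads to the accepting state s1. Hence aabbabbabbbab ∈ L(A).

aabbabbabbbab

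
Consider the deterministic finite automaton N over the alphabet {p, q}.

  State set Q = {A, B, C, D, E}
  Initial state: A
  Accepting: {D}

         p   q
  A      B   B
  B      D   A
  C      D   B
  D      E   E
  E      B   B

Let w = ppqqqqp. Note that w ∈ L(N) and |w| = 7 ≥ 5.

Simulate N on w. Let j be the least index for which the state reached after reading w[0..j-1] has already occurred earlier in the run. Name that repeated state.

B

Run of N on w = p p q q q q p:
  step 0: A  (start)
  step 1: B  (read p: A→B)
  step 2: D  (read p: B→D)
  step 3: E  (read q: D→E)
  step 4: B  (read q: E→B)   ← first repeat (B seen earlier)
  step 5: A  (read q: B→A)
  step 6: B  (read q: A→B)
  step 7: D  (read p: B→D)

The earliest repeat is at step j = 4: N is in B, which it already visited at step i = 1.
The DFA has 5 states, so the proof of the pumping lemma guarantees a repeated state among the first 5+1 visited; the segment between the two visits is the pumpable y.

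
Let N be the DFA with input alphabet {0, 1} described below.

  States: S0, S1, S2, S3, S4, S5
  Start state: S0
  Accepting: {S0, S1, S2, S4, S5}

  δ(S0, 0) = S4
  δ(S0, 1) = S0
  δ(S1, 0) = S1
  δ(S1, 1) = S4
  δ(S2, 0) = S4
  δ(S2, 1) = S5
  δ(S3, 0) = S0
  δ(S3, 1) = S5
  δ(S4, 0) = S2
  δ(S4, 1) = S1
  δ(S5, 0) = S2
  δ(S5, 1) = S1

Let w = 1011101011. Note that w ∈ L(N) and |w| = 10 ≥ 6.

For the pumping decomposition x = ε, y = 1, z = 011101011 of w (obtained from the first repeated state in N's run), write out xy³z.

111011101011

xy^3z = ε·1·1·1·011101011 = 111011101011.
Reading y = 1 takes N from S0 back to S0, so after x·y·y·y the machine is still in S0, and z then leads to the accepting state S1. Hence 111011101011 ∈ L(N).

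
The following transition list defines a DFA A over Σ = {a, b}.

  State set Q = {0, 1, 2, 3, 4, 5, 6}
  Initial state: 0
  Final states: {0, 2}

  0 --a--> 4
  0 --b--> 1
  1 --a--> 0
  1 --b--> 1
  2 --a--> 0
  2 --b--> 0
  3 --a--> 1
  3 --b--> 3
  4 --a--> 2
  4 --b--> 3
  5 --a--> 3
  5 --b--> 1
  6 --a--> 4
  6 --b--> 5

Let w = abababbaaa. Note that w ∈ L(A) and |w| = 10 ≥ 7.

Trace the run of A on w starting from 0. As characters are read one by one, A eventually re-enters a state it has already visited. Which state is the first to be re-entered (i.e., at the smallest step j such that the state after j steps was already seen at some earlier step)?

State sequence: 0 -a-> 4 -b-> 3 -a-> 1 -b-> 1 -a-> 0 -b-> 1 -b-> 1 -a-> 0 -a-> 4 -a-> 2
First repeat at step 4: 1 was already visited.

The earliest repeat is at step j = 4: A is in 1, which it already visited at step i = 3.
With |Q| = 7, pigeonhole forces a state repeat no later than step 7; the substring read between the first and second visits to that state can be pumped.

1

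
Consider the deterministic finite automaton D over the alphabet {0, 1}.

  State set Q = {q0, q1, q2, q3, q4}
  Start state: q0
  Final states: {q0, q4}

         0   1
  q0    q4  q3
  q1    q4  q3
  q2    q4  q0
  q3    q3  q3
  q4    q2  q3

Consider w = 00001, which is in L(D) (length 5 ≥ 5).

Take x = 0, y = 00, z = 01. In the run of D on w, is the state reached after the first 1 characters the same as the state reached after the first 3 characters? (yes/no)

Run of D on the first 3 characters of w = 0 0 0:
  step 0: q0  (start)
  step 1: q4  (read 0: q0→q4)
  step 2: q2  (read 0: q4→q2)
  step 3: q4  (read 0: q2→q4)

After x (step 1): q4. After xy (step 3): q4.
They match, so y = 00 drives D around a cycle from q4 back to itself; pumping y any number of times keeps D in q4 before reading z, and xyⁱz ∈ L(D) for every i ≥ 0.

yes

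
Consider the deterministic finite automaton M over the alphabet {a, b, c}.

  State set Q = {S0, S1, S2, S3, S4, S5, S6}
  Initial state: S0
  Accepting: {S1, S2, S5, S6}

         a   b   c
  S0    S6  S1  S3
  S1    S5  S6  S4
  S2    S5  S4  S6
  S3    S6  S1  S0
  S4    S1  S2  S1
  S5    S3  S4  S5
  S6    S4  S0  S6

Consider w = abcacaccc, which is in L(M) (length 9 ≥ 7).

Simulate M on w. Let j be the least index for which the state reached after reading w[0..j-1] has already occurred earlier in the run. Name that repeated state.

S0

Run of M on w = a b c a c a c c c:
  step 0: S0  (start)
  step 1: S6  (read a: S0→S6)
  step 2: S0  (read b: S6→S0)   ← first repeat (S0 seen earlier)
  step 3: S3  (read c: S0→S3)
  step 4: S6  (read a: S3→S6)
  step 5: S6  (read c: S6→S6)
  step 6: S4  (read a: S6→S4)
  step 7: S1  (read c: S4→S1)
  step 8: S4  (read c: S1→S4)
  step 9: S1  (read c: S4→S1)

The earliest repeat is at step j = 2: M is in S0, which it already visited at step i = 0.
Since M has 7 states, any run of length ≥ 7 visits 7+1 states, so by pigeonhole some state repeats within the first 7 steps — that repeat gives the pumpable loop.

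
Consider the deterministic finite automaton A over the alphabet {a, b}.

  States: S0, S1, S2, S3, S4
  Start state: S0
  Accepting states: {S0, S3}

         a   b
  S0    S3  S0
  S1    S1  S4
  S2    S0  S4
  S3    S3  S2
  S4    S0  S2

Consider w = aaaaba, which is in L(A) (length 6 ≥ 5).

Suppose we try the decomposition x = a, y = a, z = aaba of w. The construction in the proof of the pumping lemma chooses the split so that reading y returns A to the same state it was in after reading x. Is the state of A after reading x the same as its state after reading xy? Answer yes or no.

yes

Run of A on the first 2 characters of w = a a:
  step 0: S0  (start)
  step 1: S3  (read a: S0→S3)
  step 2: S3  (read a: S3→S3)

After x (step 1): S3. After xy (step 2): S3.
They match, so y = a drives A around a cycle from S3 back to itself; pumping y any number of times keeps A in S3 before reading z, and xyⁱz ∈ L(A) for every i ≥ 0.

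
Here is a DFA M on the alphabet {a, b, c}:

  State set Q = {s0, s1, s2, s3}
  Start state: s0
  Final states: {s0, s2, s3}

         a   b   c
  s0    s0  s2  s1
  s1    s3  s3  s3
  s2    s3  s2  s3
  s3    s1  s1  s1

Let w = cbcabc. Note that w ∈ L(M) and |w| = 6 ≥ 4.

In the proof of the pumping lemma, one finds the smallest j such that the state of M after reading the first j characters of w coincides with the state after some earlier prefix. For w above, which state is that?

s1

State sequence: s0 -c-> s1 -b-> s3 -c-> s1 -a-> s3 -b-> s1 -c-> s3
First repeat at step 3: s1 was already visited.

The earliest repeat is at step j = 3: M is in s1, which it already visited at step i = 1.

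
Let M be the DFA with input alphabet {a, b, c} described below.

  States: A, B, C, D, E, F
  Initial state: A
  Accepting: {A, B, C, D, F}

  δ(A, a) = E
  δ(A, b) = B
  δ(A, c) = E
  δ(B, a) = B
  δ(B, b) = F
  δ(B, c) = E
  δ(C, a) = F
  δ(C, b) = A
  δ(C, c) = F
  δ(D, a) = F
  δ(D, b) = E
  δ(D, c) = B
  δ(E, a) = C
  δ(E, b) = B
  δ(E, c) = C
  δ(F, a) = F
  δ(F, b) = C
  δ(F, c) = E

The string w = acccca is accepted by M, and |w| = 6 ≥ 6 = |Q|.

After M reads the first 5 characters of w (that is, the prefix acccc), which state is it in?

State sequence: A -a-> E -c-> C -c-> F -c-> E -c-> C

After reading 5 characters, M is in state C.
(This kind of state-tracing is the core of the pumping-lemma construction: with 6 states, pigeonhole forces a repeat within the first 6 steps.)

C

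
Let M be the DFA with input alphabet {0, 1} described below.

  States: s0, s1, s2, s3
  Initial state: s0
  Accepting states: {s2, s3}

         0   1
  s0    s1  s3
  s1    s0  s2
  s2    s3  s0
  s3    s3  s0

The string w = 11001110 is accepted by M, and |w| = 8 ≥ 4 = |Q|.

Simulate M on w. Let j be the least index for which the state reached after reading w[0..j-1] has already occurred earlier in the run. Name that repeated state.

s0

State sequence: s0 -1-> s3 -1-> s0 -0-> s1 -0-> s0 -1-> s3 -1-> s0 -1-> s3 -0-> s3
First repeat at step 2: s0 was already visited.

The earliest repeat is at step j = 2: M is in s0, which it already visited at step i = 0.
The DFA has 4 states, so the proof of the pumping lemma guarantees a repeated state among the first 4+1 visited; the segment between the two visits is the pumpable y.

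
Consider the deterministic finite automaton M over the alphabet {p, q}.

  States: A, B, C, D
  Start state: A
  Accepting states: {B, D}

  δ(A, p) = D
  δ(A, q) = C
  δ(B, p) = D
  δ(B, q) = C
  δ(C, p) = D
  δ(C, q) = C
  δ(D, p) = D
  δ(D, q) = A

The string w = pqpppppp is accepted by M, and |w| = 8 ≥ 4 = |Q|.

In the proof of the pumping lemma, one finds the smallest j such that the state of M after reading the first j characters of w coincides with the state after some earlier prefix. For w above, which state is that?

A

State sequence: A -p-> D -q-> A -p-> D -p-> D -p-> D -p-> D -p-> D -p-> D
First repeat at step 2: A was already visited.

The earliest repeat is at step j = 2: M is in A, which it already visited at step i = 0.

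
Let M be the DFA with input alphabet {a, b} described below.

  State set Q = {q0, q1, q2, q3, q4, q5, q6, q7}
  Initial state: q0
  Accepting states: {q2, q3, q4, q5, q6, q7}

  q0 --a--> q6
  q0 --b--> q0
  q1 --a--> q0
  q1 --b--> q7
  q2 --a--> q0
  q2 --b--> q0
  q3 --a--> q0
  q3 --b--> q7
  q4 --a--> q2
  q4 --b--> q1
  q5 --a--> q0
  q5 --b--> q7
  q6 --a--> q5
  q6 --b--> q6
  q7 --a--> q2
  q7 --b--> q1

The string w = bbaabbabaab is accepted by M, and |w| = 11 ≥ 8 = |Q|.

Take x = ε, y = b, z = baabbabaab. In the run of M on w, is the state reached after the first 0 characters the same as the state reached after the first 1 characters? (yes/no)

State sequence: q0 -b-> q0

After x (step 0): q0. After xy (step 1): q0.
They match, so y = b drives M around a cycle from q0 back to itself; pumping y any number of times keeps M in q0 before reading z, and xyⁱz ∈ L(M) for every i ≥ 0.

yes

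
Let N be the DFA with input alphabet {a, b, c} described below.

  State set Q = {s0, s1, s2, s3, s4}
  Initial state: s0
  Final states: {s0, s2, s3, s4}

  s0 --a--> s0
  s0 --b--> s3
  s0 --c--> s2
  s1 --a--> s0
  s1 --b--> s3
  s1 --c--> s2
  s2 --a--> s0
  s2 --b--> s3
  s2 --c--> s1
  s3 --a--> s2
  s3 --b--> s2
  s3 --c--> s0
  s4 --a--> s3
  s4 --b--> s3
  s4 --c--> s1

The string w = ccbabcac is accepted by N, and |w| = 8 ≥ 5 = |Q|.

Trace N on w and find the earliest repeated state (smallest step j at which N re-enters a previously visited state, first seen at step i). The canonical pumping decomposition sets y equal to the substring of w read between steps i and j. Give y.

Run of N on w = c c b a b c a c:
  step 0: s0  (start)
  step 1: s2  (read c: s0→s2)
  step 2: s1  (read c: s2→s1)
  step 3: s3  (read b: s1→s3)
  step 4: s2  (read a: s3→s2)   ← first repeat (s2 seen earlier)
  step 5: s3  (read b: s2→s3)
  step 6: s0  (read c: s3→s0)
  step 7: s0  (read a: s0→s0)
  step 8: s2  (read c: s0→s2)

So i = 1, j = 4, giving x = w[0:1] = c, y = w[1:4] = cba, z = w[4:8] = bcac.
Check: |xy| = 4 ≤ 5 and |y| = 3 ≥ 1. Reading y takes N from s2 back to s2, so every xyⁱz is accepted.
With |Q| = 5, pigeonhole forces a state repeat no later than step 5; the substring read between the first and second visits to that state can be pumped.

cba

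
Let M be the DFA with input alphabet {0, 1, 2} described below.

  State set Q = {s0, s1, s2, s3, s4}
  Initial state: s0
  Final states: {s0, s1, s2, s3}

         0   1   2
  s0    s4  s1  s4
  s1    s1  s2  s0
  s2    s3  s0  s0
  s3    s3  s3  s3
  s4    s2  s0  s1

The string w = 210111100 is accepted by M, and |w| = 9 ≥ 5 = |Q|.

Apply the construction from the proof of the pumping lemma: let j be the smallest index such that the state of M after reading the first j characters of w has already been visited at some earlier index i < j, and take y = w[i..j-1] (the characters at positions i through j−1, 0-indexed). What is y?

State sequence: s0 -2-> s4 -1-> s0 -0-> s4 -1-> s0 -1-> s1 -1-> s2 -1-> s0 -0-> s4 -0-> s2
First repeat at step 2: s0 was already visited.

So i = 0, j = 2, giving x = w[0:0] = ε, y = w[0:2] = 21, z = w[2:9] = 0111100.
Check: |xy| = 2 ≤ 5 and |y| = 2 ≥ 1. Reading y takes M from s0 back to s0, so every xyⁱz is accepted.
The DFA has 5 states, so the proof of the pumping lemma guarantees a repeated state among the first 5+1 visited; the segment between the two visits is the pumpable y.

21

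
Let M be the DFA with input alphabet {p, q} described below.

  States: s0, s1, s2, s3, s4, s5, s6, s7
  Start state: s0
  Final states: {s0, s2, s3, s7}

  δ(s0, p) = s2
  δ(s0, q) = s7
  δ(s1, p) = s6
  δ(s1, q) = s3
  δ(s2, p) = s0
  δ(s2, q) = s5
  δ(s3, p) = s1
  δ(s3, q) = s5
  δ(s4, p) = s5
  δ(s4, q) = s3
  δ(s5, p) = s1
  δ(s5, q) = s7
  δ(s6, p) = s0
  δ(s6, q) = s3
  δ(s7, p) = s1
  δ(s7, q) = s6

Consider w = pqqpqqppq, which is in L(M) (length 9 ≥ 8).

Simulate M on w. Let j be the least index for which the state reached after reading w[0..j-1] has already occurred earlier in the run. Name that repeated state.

s5

Run of M on w = p q q p q q p p q:
  step 0: s0  (start)
  step 1: s2  (read p: s0→s2)
  step 2: s5  (read q: s2→s5)
  step 3: s7  (read q: s5→s7)
  step 4: s1  (read p: s7→s1)
  step 5: s3  (read q: s1→s3)
  step 6: s5  (read q: s3→s5)   ← first repeat (s5 seen earlier)
  step 7: s1  (read p: s5→s1)
  step 8: s6  (read p: s1→s6)
  step 9: s3  (read q: s6→s3)

The earliest repeat is at step j = 6: M is in s5, which it already visited at step i = 2.
With |Q| = 8, pigeonhole forces a state repeat no later than step 8; the substring read between the first and second visits to that state can be pumped.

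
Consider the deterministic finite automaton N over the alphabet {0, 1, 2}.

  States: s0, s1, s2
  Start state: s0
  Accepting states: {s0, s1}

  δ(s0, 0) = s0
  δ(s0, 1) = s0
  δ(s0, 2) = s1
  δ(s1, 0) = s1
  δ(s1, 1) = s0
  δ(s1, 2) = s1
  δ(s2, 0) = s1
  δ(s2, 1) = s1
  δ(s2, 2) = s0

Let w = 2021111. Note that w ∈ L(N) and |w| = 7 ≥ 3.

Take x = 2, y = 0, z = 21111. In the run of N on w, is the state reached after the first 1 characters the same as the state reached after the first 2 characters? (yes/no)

yes

State sequence: s0 -2-> s1 -0-> s1

After x (step 1): s1. After xy (step 2): s1.
They match, so y = 0 drives N around a cycle from s1 back to itself; pumping y any number of times keeps N in s1 before reading z, and xyⁱz ∈ L(N) for every i ≥ 0.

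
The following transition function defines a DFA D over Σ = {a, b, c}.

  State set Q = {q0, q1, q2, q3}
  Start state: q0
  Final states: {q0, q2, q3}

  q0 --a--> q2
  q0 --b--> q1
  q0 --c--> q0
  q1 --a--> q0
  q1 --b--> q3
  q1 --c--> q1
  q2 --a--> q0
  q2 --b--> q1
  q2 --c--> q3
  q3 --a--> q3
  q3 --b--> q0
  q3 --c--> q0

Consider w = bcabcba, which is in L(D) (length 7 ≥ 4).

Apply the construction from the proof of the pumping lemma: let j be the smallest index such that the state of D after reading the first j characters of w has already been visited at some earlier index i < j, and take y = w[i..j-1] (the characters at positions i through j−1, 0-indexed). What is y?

c

State sequence: q0 -b-> q1 -c-> q1 -a-> q0 -b-> q1 -c-> q1 -b-> q3 -a-> q3
First repeat at step 2: q1 was already visited.

So i = 1, j = 2, giving x = w[0:1] = b, y = w[1:2] = c, z = w[2:7] = abcba.
Check: |xy| = 2 ≤ 4 and |y| = 1 ≥ 1. Reading y takes D from q1 back to q1, so every xyⁱz is accepted.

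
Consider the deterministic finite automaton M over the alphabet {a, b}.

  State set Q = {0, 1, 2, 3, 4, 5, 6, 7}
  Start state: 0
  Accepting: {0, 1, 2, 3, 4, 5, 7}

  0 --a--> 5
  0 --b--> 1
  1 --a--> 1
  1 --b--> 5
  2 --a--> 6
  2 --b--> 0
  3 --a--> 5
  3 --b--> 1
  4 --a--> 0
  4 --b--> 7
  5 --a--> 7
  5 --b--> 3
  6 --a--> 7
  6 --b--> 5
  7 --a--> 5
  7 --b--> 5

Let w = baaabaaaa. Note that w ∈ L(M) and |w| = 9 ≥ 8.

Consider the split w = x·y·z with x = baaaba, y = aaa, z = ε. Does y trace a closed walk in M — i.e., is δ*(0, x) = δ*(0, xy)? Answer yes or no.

State sequence: 0 -b-> 1 -a-> 1 -a-> 1 -a-> 1 -b-> 5 -a-> 7 -a-> 5 -a-> 7 -a-> 5

After x (step 6): 7. After xy (step 9): 5.
They differ (7 ≠ 5), so y is not a cycle from the state after x; this split is not the one the pumping-lemma construction produces, and pumping y need not keep the string in L(M).

no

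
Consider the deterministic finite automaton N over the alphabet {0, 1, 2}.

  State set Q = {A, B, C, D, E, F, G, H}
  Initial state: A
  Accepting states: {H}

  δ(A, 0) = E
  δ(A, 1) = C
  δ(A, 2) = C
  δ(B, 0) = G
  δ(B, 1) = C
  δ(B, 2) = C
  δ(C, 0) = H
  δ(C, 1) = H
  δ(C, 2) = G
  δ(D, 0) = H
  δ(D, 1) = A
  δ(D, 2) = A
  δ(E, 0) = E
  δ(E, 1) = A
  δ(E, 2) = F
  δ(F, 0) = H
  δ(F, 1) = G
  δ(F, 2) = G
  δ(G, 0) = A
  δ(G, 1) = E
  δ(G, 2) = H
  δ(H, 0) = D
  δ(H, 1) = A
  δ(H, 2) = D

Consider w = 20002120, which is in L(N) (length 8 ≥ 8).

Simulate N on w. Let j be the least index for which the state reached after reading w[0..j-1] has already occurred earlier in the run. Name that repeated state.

H

State sequence: A -2-> C -0-> H -0-> D -0-> H -2-> D -1-> A -2-> C -0-> H
First repeat at step 4: H was already visited.

The earliest repeat is at step j = 4: N is in H, which it already visited at step i = 2.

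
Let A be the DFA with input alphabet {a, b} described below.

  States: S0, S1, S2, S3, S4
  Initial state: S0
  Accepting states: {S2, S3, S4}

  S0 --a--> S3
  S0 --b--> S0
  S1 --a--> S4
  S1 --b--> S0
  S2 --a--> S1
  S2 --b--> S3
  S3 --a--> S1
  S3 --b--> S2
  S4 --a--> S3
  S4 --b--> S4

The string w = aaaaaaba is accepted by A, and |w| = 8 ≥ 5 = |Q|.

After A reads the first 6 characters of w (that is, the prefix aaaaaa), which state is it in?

Run of A on the first 6 characters of w = a a a a a a:
  step 0: S0  (start)
  step 1: S3  (read a: S0→S3)
  step 2: S1  (read a: S3→S1)
  step 3: S4  (read a: S1→S4)
  step 4: S3  (read a: S4→S3)
  step 5: S1  (read a: S3→S1)
  step 6: S4  (read a: S1→S4)

After reading 6 characters, A is in state S4.

S4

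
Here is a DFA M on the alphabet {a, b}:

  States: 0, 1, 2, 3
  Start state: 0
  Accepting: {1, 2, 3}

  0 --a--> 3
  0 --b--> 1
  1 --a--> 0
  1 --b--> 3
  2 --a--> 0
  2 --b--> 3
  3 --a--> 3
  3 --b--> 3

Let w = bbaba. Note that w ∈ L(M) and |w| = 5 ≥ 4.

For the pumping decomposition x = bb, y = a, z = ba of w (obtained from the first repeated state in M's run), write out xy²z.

xy^2z = bb·a·a·ba = bbaaba.
Reading y = a takes M from 3 back to 3, so after x·y·y the machine is still in 3, and z then leads to the accepting state 3. Hence bbaaba ∈ L(M).

bbaaba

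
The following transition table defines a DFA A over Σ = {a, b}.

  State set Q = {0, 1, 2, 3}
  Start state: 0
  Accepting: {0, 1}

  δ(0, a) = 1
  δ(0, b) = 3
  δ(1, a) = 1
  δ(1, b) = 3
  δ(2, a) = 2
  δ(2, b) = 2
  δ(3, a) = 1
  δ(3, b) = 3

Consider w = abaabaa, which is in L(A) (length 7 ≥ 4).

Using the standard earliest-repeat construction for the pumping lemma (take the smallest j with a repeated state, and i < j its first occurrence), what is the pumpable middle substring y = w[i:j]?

ba

Run of A on w = a b a a b a a:
  step 0: 0  (start)
  step 1: 1  (read a: 0→1)
  step 2: 3  (read b: 1→3)
  step 3: 1  (read a: 3→1)   ← first repeat (1 seen earlier)
  step 4: 1  (read a: 1→1)
  step 5: 3  (read b: 1→3)
  step 6: 1  (read a: 3→1)
  step 7: 1  (read a: 1→1)

So i = 1, j = 3, giving x = w[0:1] = a, y = w[1:3] = ba, z = w[3:7] = abaa.
Check: |xy| = 3 ≤ 4 and |y| = 2 ≥ 1. Reading y takes A from 1 back to 1, so every xyⁱz is accepted.
With |Q| = 4, pigeonhole forces a state repeat no later than step 4; the substring read between the first and second visits to that state can be pumped.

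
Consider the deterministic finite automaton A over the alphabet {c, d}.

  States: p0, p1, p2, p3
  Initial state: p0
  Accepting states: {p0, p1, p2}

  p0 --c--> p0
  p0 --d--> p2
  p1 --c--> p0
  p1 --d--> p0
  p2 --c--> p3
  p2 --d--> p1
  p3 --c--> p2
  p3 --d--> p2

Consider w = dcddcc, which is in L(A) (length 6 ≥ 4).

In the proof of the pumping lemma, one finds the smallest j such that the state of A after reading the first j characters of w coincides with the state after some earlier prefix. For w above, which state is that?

p2

Run of A on w = d c d d c c:
  step 0: p0  (start)
  step 1: p2  (read d: p0→p2)
  step 2: p3  (read c: p2→p3)
  step 3: p2  (read d: p3→p2)   ← first repeat (p2 seen earlier)
  step 4: p1  (read d: p2→p1)
  step 5: p0  (read c: p1→p0)
  step 6: p0  (read c: p0→p0)

The earliest repeat is at step j = 3: A is in p2, which it already visited at step i = 1.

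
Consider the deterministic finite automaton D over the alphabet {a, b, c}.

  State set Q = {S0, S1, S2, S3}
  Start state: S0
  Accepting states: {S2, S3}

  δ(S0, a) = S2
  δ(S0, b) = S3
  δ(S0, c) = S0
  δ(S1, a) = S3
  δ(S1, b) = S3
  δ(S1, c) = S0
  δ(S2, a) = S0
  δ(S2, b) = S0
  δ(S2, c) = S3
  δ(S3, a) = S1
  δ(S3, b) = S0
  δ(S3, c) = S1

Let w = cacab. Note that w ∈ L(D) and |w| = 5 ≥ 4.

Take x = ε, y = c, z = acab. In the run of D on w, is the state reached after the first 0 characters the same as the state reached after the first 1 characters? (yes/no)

State sequence: S0 -c-> S0

After x (step 0): S0. After xy (step 1): S0.
They match, so y = c drives D around a cycle from S0 back to itself; pumping y any number of times keeps D in S0 before reading z, and xyⁱz ∈ L(D) for every i ≥ 0.

yes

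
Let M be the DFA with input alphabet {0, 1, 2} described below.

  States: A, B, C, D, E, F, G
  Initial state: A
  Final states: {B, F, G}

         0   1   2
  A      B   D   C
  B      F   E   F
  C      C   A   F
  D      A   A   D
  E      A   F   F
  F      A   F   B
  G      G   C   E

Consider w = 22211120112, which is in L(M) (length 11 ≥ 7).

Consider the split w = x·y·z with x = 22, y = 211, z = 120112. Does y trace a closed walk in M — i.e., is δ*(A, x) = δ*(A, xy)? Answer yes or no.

State sequence: A -2-> C -2-> F -2-> B -1-> E -1-> F

After x (step 2): F. After xy (step 5): F.
They match, so y = 211 drives M around a cycle from F back to itself; pumping y any number of times keeps M in F before reading z, and xyⁱz ∈ L(M) for every i ≥ 0.

yes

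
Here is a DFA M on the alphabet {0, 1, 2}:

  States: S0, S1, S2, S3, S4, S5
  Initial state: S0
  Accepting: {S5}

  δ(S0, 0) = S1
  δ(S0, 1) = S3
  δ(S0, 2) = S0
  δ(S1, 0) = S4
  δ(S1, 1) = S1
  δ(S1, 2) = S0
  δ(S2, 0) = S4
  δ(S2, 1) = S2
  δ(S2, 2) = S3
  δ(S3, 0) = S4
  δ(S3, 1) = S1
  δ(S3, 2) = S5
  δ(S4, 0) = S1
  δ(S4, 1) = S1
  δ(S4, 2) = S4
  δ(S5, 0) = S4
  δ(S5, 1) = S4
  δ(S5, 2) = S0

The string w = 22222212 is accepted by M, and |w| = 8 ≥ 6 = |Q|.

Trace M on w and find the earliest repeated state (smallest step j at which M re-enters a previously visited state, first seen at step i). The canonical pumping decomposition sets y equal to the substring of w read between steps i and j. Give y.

Run of M on w = 2 2 2 2 2 2 1 2:
  step 0: S0  (start)
  step 1: S0  (read 2: S0→S0)   ← first repeat (S0 seen earlier)
  step 2: S0  (read 2: S0→S0)
  step 3: S0  (read 2: S0→S0)
  step 4: S0  (read 2: S0→S0)
  step 5: S0  (read 2: S0→S0)
  step 6: S0  (read 2: S0→S0)
  step 7: S3  (read 1: S0→S3)
  step 8: S5  (read 2: S3→S5)

So i = 0, j = 1, giving x = w[0:0] = ε, y = w[0:1] = 2, z = w[1:8] = 2222212.
Check: |xy| = 1 ≤ 6 and |y| = 1 ≥ 1. Reading y takes M from S0 back to S0, so every xyⁱz is accepted.
The DFA has 6 states, so the proof of the pumping lemma guarantees a repeated state among the first 6+1 visited; the segment between the two visits is the pumpable y.

2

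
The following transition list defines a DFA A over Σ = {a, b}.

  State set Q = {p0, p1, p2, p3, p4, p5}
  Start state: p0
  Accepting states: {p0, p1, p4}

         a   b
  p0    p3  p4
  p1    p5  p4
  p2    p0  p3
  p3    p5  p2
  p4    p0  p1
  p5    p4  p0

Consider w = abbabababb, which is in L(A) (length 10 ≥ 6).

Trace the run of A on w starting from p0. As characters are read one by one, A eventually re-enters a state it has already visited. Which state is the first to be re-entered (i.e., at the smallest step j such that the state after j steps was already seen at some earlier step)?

p3

Run of A on w = a b b a b a b a b b:
  step 0: p0  (start)
  step 1: p3  (read a: p0→p3)
  step 2: p2  (read b: p3→p2)
  step 3: p3  (read b: p2→p3)   ← first repeat (p3 seen earlier)
  step 4: p5  (read a: p3→p5)
  step 5: p0  (read b: p5→p0)
  step 6: p3  (read a: p0→p3)
  step 7: p2  (read b: p3→p2)
  step 8: p0  (read a: p2→p0)
  step 9: p4  (read b: p0→p4)
  step 10: p1  (read b: p4→p1)

The earliest repeat is at step j = 3: A is in p3, which it already visited at step i = 1.
Since A has 6 states, any run of length ≥ 6 visits 6+1 states, so by pigeonhole some state repeats within the first 6 steps — that repeat gives the pumpable loop.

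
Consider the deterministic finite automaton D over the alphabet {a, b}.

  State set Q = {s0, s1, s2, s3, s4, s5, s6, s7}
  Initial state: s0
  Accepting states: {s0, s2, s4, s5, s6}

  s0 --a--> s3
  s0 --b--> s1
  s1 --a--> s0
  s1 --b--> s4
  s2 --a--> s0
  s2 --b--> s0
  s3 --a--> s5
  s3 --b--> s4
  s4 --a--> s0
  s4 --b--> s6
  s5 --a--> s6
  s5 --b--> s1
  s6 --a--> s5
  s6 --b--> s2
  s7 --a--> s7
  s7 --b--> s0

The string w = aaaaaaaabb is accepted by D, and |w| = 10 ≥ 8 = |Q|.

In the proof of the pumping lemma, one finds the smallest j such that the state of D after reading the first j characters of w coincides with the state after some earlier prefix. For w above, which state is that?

Run of D on w = a a a a a a a a b b:
  step 0: s0  (start)
  step 1: s3  (read a: s0→s3)
  step 2: s5  (read a: s3→s5)
  step 3: s6  (read a: s5→s6)
  step 4: s5  (read a: s6→s5)   ← first repeat (s5 seen earlier)
  step 5: s6  (read a: s5→s6)
  step 6: s5  (read a: s6→s5)
  step 7: s6  (read a: s5→s6)
  step 8: s5  (read a: s6→s5)
  step 9: s1  (read b: s5→s1)
  step 10: s4  (read b: s1→s4)

The earliest repeat is at step j = 4: D is in s5, which it already visited at step i = 2.

s5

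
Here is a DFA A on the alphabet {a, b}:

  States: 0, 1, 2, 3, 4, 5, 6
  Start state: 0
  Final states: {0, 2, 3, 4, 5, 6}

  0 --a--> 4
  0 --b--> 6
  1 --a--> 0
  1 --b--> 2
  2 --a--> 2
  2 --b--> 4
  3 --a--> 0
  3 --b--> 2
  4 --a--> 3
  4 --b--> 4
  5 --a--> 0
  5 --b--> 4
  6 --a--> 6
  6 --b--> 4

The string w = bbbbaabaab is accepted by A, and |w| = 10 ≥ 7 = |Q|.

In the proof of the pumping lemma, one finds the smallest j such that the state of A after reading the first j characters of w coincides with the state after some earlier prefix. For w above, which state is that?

Run of A on w = b b b b a a b a a b:
  step 0: 0  (start)
  step 1: 6  (read b: 0→6)
  step 2: 4  (read b: 6→4)
  step 3: 4  (read b: 4→4)   ← first repeat (4 seen earlier)
  step 4: 4  (read b: 4→4)
  step 5: 3  (read a: 4→3)
  step 6: 0  (read a: 3→0)
  step 7: 6  (read b: 0→6)
  step 8: 6  (read a: 6→6)
  step 9: 6  (read a: 6→6)
  step 10: 4  (read b: 6→4)

The earliest repeat is at step j = 3: A is in 4, which it already visited at step i = 2.

4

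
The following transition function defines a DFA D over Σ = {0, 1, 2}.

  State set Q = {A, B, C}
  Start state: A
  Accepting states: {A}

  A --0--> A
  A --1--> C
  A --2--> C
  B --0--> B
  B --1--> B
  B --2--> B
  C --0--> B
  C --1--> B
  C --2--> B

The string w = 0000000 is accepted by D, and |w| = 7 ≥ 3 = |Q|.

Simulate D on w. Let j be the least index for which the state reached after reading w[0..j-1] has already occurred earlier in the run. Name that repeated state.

A

Run of D on w = 0 0 0 0 0 0 0:
  step 0: A  (start)
  step 1: A  (read 0: A→A)   ← first repeat (A seen earlier)
  step 2: A  (read 0: A→A)
  step 3: A  (read 0: A→A)
  step 4: A  (read 0: A→A)
  step 5: A  (read 0: A→A)
  step 6: A  (read 0: A→A)
  step 7: A  (read 0: A→A)

The earliest repeat is at step j = 1: D is in A, which it already visited at step i = 0.
Since D has 3 states, any run of length ≥ 3 visits 3+1 states, so by pigeonhole some state repeats within the first 3 steps — that repeat gives the pumpable loop.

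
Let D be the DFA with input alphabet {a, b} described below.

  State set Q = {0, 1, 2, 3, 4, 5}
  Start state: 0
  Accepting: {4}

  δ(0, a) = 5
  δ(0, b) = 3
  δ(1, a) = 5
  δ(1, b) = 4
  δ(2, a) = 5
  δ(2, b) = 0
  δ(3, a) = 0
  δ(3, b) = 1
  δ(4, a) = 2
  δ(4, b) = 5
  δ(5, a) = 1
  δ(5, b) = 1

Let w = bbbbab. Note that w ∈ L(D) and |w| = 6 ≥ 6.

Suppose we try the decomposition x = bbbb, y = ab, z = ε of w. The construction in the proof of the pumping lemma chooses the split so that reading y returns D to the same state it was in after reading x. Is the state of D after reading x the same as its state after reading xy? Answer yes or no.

no

Run of D on the first 6 characters of w = b b b b a b:
  step 0: 0  (start)
  step 1: 3  (read b: 0→3)
  step 2: 1  (read b: 3→1)
  step 3: 4  (read b: 1→4)
  step 4: 5  (read b: 4→5)
  step 5: 1  (read a: 5→1)
  step 6: 4  (read b: 1→4)

After x (step 4): 5. After xy (step 6): 4.
They differ (5 ≠ 4), so y is not a cycle from the state after x; this split is not the one the pumping-lemma construction produces, and pumping y need not keep the string in L(D).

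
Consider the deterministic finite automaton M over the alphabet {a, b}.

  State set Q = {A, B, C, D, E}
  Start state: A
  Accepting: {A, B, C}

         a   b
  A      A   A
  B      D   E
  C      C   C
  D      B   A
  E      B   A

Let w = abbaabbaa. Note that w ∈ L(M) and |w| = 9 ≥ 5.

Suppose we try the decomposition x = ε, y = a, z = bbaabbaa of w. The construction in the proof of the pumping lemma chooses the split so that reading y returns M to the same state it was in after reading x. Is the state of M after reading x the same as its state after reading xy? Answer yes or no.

yes

State sequence: A -a-> A

After x (step 0): A. After xy (step 1): A.
They match, so y = a drives M around a cycle from A back to itself; pumping y any number of times keeps M in A before reading z, and xyⁱz ∈ L(M) for every i ≥ 0.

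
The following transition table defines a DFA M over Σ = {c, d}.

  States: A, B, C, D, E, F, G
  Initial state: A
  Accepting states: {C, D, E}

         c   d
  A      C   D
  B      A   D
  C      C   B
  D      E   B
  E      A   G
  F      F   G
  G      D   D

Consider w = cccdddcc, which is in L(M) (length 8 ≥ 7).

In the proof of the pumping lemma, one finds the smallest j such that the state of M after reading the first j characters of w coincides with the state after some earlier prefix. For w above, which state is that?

C

State sequence: A -c-> C -c-> C -c-> C -d-> B -d-> D -d-> B -c-> A -c-> C
First repeat at step 2: C was already visited.

The earliest repeat is at step j = 2: M is in C, which it already visited at step i = 1.
With |Q| = 7, pigeonhole forces a state repeat no later than step 7; the substring read between the first and second visits to that state can be pumped.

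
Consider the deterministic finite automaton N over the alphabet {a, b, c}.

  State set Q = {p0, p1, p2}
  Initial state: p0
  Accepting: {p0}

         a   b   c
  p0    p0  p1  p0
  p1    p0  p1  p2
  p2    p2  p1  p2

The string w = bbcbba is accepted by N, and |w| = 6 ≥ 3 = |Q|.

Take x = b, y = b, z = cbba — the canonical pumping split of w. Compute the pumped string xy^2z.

bbbcbba

xy^2z = b·b·b·cbba = bbbcbba.
Reading y = b takes N from p1 back to p1, so after x·y·y the machine is still in p1, and z then leads to the accepting state p0. Hence bbbcbba ∈ L(N).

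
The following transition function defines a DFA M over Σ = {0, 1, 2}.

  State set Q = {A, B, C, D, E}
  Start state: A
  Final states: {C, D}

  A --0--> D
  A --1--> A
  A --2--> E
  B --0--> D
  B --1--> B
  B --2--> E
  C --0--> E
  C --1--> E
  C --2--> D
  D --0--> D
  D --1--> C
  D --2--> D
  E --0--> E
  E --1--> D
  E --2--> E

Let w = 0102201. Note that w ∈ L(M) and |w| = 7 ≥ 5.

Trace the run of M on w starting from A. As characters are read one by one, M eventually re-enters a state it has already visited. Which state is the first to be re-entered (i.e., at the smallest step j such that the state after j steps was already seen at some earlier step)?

Run of M on w = 0 1 0 2 2 0 1:
  step 0: A  (start)
  step 1: D  (read 0: A→D)
  step 2: C  (read 1: D→C)
  step 3: E  (read 0: C→E)
  step 4: E  (read 2: E→E)   ← first repeat (E seen earlier)
  step 5: E  (read 2: E→E)
  step 6: E  (read 0: E→E)
  step 7: D  (read 1: E→D)

The earliest repeat is at step j = 4: M is in E, which it already visited at step i = 3.
The DFA has 5 states, so the proof of the pumping lemma guarantees a repeated state among the first 5+1 visited; the segment between the two visits is the pumpable y.

E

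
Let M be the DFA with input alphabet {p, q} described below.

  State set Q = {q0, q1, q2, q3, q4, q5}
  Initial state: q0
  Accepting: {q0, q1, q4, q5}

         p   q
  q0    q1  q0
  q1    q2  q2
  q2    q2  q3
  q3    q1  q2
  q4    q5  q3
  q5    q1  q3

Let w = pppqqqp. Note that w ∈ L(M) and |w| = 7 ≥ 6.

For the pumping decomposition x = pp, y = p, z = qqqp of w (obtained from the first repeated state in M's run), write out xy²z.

xy^2z = pp·p·p·qqqp = ppppqqqp.
Reading y = p takes M from q2 back to q2, so after x·y·y the machine is still in q2, and z then leads to the accepting state q1. Hence ppppqqqp ∈ L(M).

ppppqqqp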